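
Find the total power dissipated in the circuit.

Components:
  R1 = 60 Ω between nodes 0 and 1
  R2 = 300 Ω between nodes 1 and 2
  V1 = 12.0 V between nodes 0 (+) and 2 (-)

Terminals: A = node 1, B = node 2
Nodal analysis, taking node 2 as the 0 V reference.
Source V1 fixes V_0 = 12 V.
KCL at each unknown node (sum of currents leaving = 0; resistances in Ω):
  Node 1: (V_1 - 12)/60 + (V_1 - 0)/300 = 0
Collecting terms: 0.02 × V_1 = 0.2  =>  V_1 = 10 V
Power in each resistor, P = (ΔV)²/R:
  P_R1 = (12 - 10)²/60 = 0.06667 W
  P_R2 = (10 - 0)²/300 = 0.3333 W
P_total = P_R1 + P_R2 = 0.4 W

Final answer: 0.4 W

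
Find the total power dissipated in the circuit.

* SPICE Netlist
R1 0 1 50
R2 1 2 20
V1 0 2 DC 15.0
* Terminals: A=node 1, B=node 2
Nodal analysis, taking node 2 as the 0 V reference.
Source V1 fixes V_0 = 15 V.
KCL at each unknown node (sum of currents leaving = 0; resistances in Ω):
  Node 1: (V_1 - 15)/50 + (V_1 - 0)/20 = 0
Collecting terms: 0.07 × V_1 = 0.3  =>  V_1 = 4.286 V
Power in each resistor, P = (ΔV)²/R:
  P_R1 = (15 - 4.286)²/50 = 2.296 W
  P_R2 = (4.286 - 0)²/20 = 0.9184 W
P_total = P_R1 + P_R2 = 3.214 W

Final answer: 3.214 W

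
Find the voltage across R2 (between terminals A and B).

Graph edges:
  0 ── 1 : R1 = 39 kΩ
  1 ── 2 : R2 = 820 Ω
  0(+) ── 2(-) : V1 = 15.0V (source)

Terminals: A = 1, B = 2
R1 and R2 are in series across V1 (node 0 → node 1 → node 2), and the output A–B is taken across R2, so this is a voltage divider.
Series current: I = V1/(R1 + R2) = 15/(39000 + 820) = 15/39820 = 0.0003767 A
V_R2 = I × R2 = V1 × R2/(R1 + R2) = 15 × 820/39820 = 0.3089 V

Final answer: 0.3089 V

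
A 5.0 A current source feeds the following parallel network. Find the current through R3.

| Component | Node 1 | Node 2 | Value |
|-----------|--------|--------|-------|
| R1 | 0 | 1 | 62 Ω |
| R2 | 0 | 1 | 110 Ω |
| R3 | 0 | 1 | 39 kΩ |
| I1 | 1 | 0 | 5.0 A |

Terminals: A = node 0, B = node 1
All resistors sit directly between nodes 0 and 1, so they are in parallel and share one voltage V; the full source current 5 A splits among them.
1/R_par = 1/62 + 1/110 + 1/39000 = 0.02525 S  =>  R_par = 39.61 Ω
V = I × R_par = 5 × 39.61 = 198.1 V
I_R3 = V/R3 = 198.1/39000 = 0.005078 A

Final answer: 0.005078 A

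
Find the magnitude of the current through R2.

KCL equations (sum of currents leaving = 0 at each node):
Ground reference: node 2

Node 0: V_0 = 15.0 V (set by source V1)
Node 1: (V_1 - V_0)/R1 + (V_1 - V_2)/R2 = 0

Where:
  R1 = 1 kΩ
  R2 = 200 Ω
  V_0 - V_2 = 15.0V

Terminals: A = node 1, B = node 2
Nodal analysis, taking node 2 as the 0 V reference.
Source V1 fixes V_0 = 15 V.
KCL at each unknown node (sum of currents leaving = 0; resistances in Ω):
  Node 1: (V_1 - 15)/1000 + (V_1 - 0)/200 = 0
Collecting terms: 0.006 × V_1 = 0.015  =>  V_1 = 2.5 V
I_R2 = (V_1 - V_2)/R2 = (2.5 - 0)/200 = 0.0125 A
|I_R2| = 0.0125 A

Final answer: |I_R2| = 0.0125 A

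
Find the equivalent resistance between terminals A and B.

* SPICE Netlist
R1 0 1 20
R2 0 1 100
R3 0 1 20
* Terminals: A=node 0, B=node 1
Reduce the network between node 0 (A) and node 1 (B) by series/parallel combination:
  Rp1 = R1 ‖ R2 ‖ R3 (parallel, all between nodes 0 and 1) = 1/(1/20 + 1/100 + 1/20) = 9.091 Ω
R_eq = 9.091 Ω

Final answer: 9.091 Ω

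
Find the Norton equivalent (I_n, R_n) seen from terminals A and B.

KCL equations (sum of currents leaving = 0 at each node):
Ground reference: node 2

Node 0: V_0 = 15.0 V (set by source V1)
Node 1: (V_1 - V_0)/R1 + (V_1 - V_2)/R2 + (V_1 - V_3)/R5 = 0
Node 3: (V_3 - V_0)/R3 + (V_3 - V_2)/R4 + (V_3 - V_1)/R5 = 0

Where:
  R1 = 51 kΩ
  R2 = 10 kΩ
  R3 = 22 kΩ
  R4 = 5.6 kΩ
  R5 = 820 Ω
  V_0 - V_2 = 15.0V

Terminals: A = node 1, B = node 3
Find the Thévenin equivalent first; then I_n = V_th/R_th and R_n = R_th.
Step 1 — V_th is the open-circuit voltage V_A - V_B (nothing connected across the terminals).
Nodal analysis, taking node 2 as the 0 V reference.
Source V1 fixes V_0 = 15 V.
KCL at each unknown node (sum of currents leaving = 0; resistances in Ω):
  Node 1: (V_1 - 15)/51000 + (V_1 - 0)/10000 + (V_1 - V_3)/820 = 0
  Node 3: (V_3 - 15)/22000 + (V_3 - 0)/5600 + (V_3 - V_1)/820 = 0
Collecting terms (coefficients in siemens):
  0.001339·V_1 - 0.00122·V_3 = 0.0002941
  0.001444·V_3 - 0.00122·V_1 = 0.0006818
Determinant D = (0.001339)(0.001444) - (-0.00122)(-0.00122) = 0.0000004459
V_1 = [(0.0002941)(0.001444) - (-0.00122)(0.0006818)]/D = 2.817 V
V_3 = [(0.001339)(0.0006818) - (0.0002941)(-0.00122)]/D = 2.852 V
V_th = V_1 - V_3 = 2.817 - 2.852 = -0.03512 V
Step 2 — R_th: zero the source — replace V1 by a short circuit (node 2 merges into node 0) — and find the resistance seen between A (node 1) and B (node 3).
Reduce the network between node 1 (A) and node 3 (B) by series/parallel combination:
  Rp1 = R1 ‖ R2 (parallel, both between nodes 0 and 1) = 1/(1/51000 + 1/10000) = 8361 Ω
  Rp2 = R3 ‖ R4 (parallel, both between nodes 0 and 3) = 1/(1/22000 + 1/5600) = 4464 Ω
  Rs1 = Rp1 + Rp2 (series, joined only at node 0) = 8361 + 4464 = 12820 Ω
  Rp3 = R5 ‖ Rs1 (parallel, both between nodes 1 and 3) = 1/(1/820 + 1/12820) = 770.7 Ω
R_th = 770.7 Ω
I_n = V_th/R_th = -0.03512/770.7 = -0.00004557 A, and R_n = R_th = 770.7 Ω

Final answer: I_n = -4.557e-05 A, R_n = 770.7 Ω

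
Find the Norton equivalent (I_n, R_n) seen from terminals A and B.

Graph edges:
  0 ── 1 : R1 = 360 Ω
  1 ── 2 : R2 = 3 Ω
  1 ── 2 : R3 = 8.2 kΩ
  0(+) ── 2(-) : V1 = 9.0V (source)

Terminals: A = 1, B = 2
Find the Thévenin equivalent first; then I_n = V_th/R_th and R_n = R_th.
Step 1 — V_th is the open-circuit voltage V_A - V_B (nothing connected across the terminals).
Nodal analysis, taking node 2 as the 0 V reference.
Source V1 fixes V_0 = 9 V.
KCL at each unknown node (sum of currents leaving = 0; resistances in Ω):
  Node 1: (V_1 - 9)/360 + (V_1 - 0)/3 + (V_1 - 0)/8200 = 0
Collecting terms: 0.3362 × V_1 = 0.025  =>  V_1 = 0.07435 V
V_th = V_1 - V_2 = 0.07435 - 0 = 0.07435 V
Step 2 — R_th: zero the source — replace V1 by a short circuit (node 2 merges into node 0) — and find the resistance seen between A (node 1) and B (node 0).
Reduce the network between node 1 (A) and node 0 (B) by series/parallel combination:
  Rp1 = R1 ‖ R2 ‖ R3 (parallel, all between nodes 0 and 1) = 1/(1/360 + 1/3 + 1/8200) = 2.974 Ω
R_th = 2.974 Ω
I_n = V_th/R_th = 0.07435/2.974 = 0.025 A, and R_n = R_th = 2.974 Ω

Final answer: I_n = 0.025 A, R_n = 2.974 Ω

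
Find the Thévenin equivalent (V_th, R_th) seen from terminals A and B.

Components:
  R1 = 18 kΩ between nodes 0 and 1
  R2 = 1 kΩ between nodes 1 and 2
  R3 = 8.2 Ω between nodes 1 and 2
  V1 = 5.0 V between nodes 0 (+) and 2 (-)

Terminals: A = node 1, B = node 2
Step 1 — V_th is the open-circuit voltage V_A - V_B (nothing connected across the terminals).
Nodal analysis, taking node 2 as the 0 V reference.
Source V1 fixes V_0 = 5 V.
KCL at each unknown node (sum of currents leaving = 0; resistances in Ω):
  Node 1: (V_1 - 5)/18000 + (V_1 - 0)/1000 + (V_1 - 0)/8.2 = 0
Collecting terms: 0.123 × V_1 = 0.0002778  =>  V_1 = 0.002258 V
V_th = V_1 - V_2 = 0.002258 - 0 = 0.002258 V
Step 2 — R_th: zero the source — replace V1 by a short circuit (node 2 merges into node 0) — and find the resistance seen between A (node 1) and B (node 0).
Reduce the network between node 1 (A) and node 0 (B) by series/parallel combination:
  Rp1 = R1 ‖ R2 ‖ R3 (parallel, all between nodes 0 and 1) = 1/(1/18000 + 1/1000 + 1/8.2) = 8.13 Ω
R_th = 8.13 Ω

Final answer: V_th = 0.002258 V, R_th = 8.13 Ω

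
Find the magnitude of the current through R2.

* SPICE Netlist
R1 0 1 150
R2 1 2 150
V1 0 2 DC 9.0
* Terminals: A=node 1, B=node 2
Nodal analysis, taking node 2 as the 0 V reference.
Source V1 fixes V_0 = 9 V.
KCL at each unknown node (sum of currents leaving = 0; resistances in Ω):
  Node 1: (V_1 - 9)/150 + (V_1 - 0)/150 = 0
Collecting terms: 0.01333 × V_1 = 0.06  =>  V_1 = 4.5 V
I_R2 = (V_1 - V_2)/R2 = (4.5 - 0)/150 = 0.03 A
|I_R2| = 0.03 A

Final answer: |I_R2| = 0.03 A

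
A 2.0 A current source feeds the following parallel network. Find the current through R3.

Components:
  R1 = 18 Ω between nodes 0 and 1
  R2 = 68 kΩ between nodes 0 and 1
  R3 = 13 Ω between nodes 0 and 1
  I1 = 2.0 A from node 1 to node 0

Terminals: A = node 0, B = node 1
All resistors sit directly between nodes 0 and 1, so they are in parallel and share one voltage V; the full source current 2 A splits among them.
1/R_par = 1/18 + 1/68000 + 1/13 = 0.1325 S  =>  R_par = 7.548 Ω
V = I × R_par = 2 × 7.548 = 15.1 V
I_R3 = V/R3 = 15.1/13 = 1.161 A

Final answer: 1.161 A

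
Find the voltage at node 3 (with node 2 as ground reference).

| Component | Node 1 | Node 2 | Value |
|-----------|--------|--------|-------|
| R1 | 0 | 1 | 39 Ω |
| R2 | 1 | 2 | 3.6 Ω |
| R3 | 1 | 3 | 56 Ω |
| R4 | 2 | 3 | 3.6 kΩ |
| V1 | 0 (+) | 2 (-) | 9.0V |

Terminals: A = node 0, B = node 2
Nodal analysis, taking node 2 as the 0 V reference.
Source V1 fixes V_0 = 9 V.
KCL at each unknown node (sum of currents leaving = 0; resistances in Ω):
  Node 1: (V_1 - 9)/39 + (V_1 - 0)/3.6 + (V_1 - V_3)/56 = 0
  Node 3: (V_3 - V_1)/56 + (V_3 - 0)/3600 = 0
Collecting terms (coefficients in siemens):
  0.3213·V_1 - 0.01786·V_3 = 0.2308
  0.01813·V_3 - 0.01786·V_1 = 0
Determinant D = (0.3213)(0.01813) - (-0.01786)(-0.01786) = 0.005507
V_1 = [(0.2308)(0.01813) - (-0.01786)(0)]/D = 0.7599 V
V_3 = [(0.3213)(0) - (0.2308)(-0.01786)]/D = 0.7482 V
The requested potential is V_3 = 0.7482 V.

Final answer: V_3 = 0.7482 V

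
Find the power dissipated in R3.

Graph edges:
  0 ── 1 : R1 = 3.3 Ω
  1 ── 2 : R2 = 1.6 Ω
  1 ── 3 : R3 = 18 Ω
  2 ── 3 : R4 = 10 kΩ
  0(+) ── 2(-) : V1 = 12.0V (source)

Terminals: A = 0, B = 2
Nodal analysis, taking node 2 as the 0 V reference.
Source V1 fixes V_0 = 12 V.
KCL at each unknown node (sum of currents leaving = 0; resistances in Ω):
  Node 1: (V_1 - 12)/3.3 + (V_1 - 0)/1.6 + (V_1 - V_3)/18 = 0
  Node 3: (V_3 - V_1)/18 + (V_3 - 0)/10000 = 0
Collecting terms (coefficients in siemens):
  0.9836·V_1 - 0.05556·V_3 = 3.636
  0.05566·V_3 - 0.05556·V_1 = 0
Determinant D = (0.9836)(0.05566) - (-0.05556)(-0.05556) = 0.05166
V_1 = [(3.636)(0.05566) - (-0.05556)(0)]/D = 3.918 V
V_3 = [(0.9836)(0) - (3.636)(-0.05556)]/D = 3.911 V
I_R3 = (V_1 - V_3)/R3 = (3.918 - 3.911)/18 = 0.0003911 A
P_R3 = I_R3² × R3 = (0.0003911)² × 18 = 0.000002753 W

Final answer: 2.753e-06 W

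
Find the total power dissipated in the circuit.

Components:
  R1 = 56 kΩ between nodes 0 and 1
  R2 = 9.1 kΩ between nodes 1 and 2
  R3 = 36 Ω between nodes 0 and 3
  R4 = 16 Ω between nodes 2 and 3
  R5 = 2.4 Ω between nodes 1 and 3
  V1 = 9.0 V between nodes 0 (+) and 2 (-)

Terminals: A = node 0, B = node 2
Nodal analysis, taking node 2 as the 0 V reference.
Source V1 fixes V_0 = 9 V.
KCL at each unknown node (sum of currents leaving = 0; resistances in Ω):
  Node 1: (V_1 - 9)/56000 + (V_1 - 0)/9100 + (V_1 - V_3)/2.4 = 0
  Node 3: (V_3 - 9)/36 + (V_3 - 0)/16 + (V_3 - V_1)/2.4 = 0
Collecting terms (coefficients in siemens):
  0.4168·V_1 - 0.4167·V_3 = 0.0001607
  0.5069·V_3 - 0.4167·V_1 = 0.25
Determinant D = (0.4168)(0.5069) - (-0.4167)(-0.4167) = 0.03768
V_1 = [(0.0001607)(0.5069) - (-0.4167)(0.25)]/D = 2.767 V
V_3 = [(0.4168)(0.25) - (0.0001607)(-0.4167)]/D = 2.767 V
Power in each resistor, P = (ΔV)²/R:
  P_R1 = (9 - 2.767)²/56000 = 0.0006938 W
  P_R2 = (2.767 - 0)²/9100 = 0.0008411 W
  P_R3 = (9 - 2.767)²/36 = 1.079 W
  P_R4 = (0 - 2.767)²/16 = 0.4786 W
  P_R5 = (2.767 - 2.767)²/2.4 = 0.00000008913 W
P_total = P_R1 + P_R2 + P_R3 + P_R4 + P_R5 = 1.559 W

Final answer: 1.559 W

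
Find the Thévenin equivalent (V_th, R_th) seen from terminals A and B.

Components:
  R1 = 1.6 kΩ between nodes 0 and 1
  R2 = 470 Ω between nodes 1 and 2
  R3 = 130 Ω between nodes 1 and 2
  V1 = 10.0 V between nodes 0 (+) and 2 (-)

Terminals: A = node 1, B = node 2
Step 1 — V_th is the open-circuit voltage V_A - V_B (nothing connected across the terminals).
Nodal analysis, taking node 2 as the 0 V reference.
Source V1 fixes V_0 = 10 V.
KCL at each unknown node (sum of currents leaving = 0; resistances in Ω):
  Node 1: (V_1 - 10)/1600 + (V_1 - 0)/470 + (V_1 - 0)/130 = 0
Collecting terms: 0.01044 × V_1 = 0.00625  =>  V_1 = 0.5984 V
V_th = V_1 - V_2 = 0.5984 - 0 = 0.5984 V
Step 2 — R_th: zero the source — replace V1 by a short circuit (node 2 merges into node 0) — and find the resistance seen between A (node 1) and B (node 0).
Reduce the network between node 1 (A) and node 0 (B) by series/parallel combination:
  Rp1 = R1 ‖ R2 ‖ R3 (parallel, all between nodes 0 and 1) = 1/(1/1600 + 1/470 + 1/130) = 95.74 Ω
R_th = 95.74 Ω

Final answer: V_th = 0.5984 V, R_th = 95.74 Ω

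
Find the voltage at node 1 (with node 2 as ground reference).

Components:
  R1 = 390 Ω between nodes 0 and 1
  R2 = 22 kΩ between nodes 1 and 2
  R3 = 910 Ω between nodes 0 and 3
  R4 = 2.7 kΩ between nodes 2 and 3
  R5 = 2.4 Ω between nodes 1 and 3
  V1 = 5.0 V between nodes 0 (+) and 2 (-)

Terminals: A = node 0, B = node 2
Nodal analysis, taking node 2 as the 0 V reference.
Source V1 fixes V_0 = 5 V.
KCL at each unknown node (sum of currents leaving = 0; resistances in Ω):
  Node 1: (V_1 - 5)/390 + (V_1 - 0)/22000 + (V_1 - V_3)/2.4 = 0
  Node 3: (V_3 - 5)/910 + (V_3 - 0)/2700 + (V_3 - V_1)/2.4 = 0
Collecting terms (coefficients in siemens):
  0.4193·V_1 - 0.4167·V_3 = 0.01282
  0.4181·V_3 - 0.4167·V_1 = 0.005495
Determinant D = (0.4193)(0.4181) - (-0.4167)(-0.4167) = 0.001703
V_1 = [(0.01282)(0.4181) - (-0.4167)(0.005495)]/D = 4.491 V
V_3 = [(0.4193)(0.005495) - (0.01282)(-0.4167)]/D = 4.489 V
The requested potential is V_1 = 4.491 V.

Final answer: V_1 = 4.491 V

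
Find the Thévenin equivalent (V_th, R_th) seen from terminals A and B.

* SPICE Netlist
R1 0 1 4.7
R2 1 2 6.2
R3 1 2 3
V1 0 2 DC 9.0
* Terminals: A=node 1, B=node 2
Step 1 — V_th is the open-circuit voltage V_A - V_B (nothing connected across the terminals).
Nodal analysis, taking node 2 as the 0 V reference.
Source V1 fixes V_0 = 9 V.
KCL at each unknown node (sum of currents leaving = 0; resistances in Ω):
  Node 1: (V_1 - 9)/4.7 + (V_1 - 0)/6.2 + (V_1 - 0)/3 = 0
Collecting terms: 0.7074 × V_1 = 1.915  =>  V_1 = 2.707 V
V_th = V_1 - V_2 = 2.707 - 0 = 2.707 V
Step 2 — R_th: zero the source — replace V1 by a short circuit (node 2 merges into node 0) — and find the resistance seen between A (node 1) and B (node 0).
Reduce the network between node 1 (A) and node 0 (B) by series/parallel combination:
  Rp1 = R1 ‖ R2 ‖ R3 (parallel, all between nodes 0 and 1) = 1/(1/4.7 + 1/6.2 + 1/3) = 1.414 Ω
R_th = 1.414 Ω

Final answer: V_th = 2.707 V, R_th = 1.414 Ω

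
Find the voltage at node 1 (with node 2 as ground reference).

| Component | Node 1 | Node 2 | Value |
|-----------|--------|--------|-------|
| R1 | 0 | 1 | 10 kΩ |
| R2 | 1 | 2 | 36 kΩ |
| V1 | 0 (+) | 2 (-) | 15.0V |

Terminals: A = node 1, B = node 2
Nodal analysis, taking node 2 as the 0 V reference.
Source V1 fixes V_0 = 15 V.
KCL at each unknown node (sum of currents leaving = 0; resistances in Ω):
  Node 1: (V_1 - 15)/10000 + (V_1 - 0)/36000 = 0
Collecting terms: 0.0001278 × V_1 = 0.0015  =>  V_1 = 11.74 V
The requested potential is V_1 = 11.74 V.

Final answer: V_1 = 11.74 V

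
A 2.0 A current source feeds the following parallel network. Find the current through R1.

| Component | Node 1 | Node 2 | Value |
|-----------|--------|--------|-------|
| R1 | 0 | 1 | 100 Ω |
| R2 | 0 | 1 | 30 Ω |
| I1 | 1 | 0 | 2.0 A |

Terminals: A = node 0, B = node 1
All resistors sit directly between nodes 0 and 1, so they are in parallel and share one voltage V; the full source current 2 A splits among them.
1/R_par = 1/100 + 1/30 = 0.04333 S  =>  R_par = 23.08 Ω
V = I × R_par = 2 × 23.08 = 46.15 V
I_R1 = V/R1 = 46.15/100 = 0.4615 A

Final answer: 0.4615 A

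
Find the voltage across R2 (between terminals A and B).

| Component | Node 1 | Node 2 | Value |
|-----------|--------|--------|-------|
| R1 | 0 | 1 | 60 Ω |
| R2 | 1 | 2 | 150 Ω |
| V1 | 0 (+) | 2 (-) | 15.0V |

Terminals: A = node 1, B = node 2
R1 and R2 are in series across V1 (node 0 → node 1 → node 2), and the output A–B is taken across R2, so this is a voltage divider.
Series current: I = V1/(R1 + R2) = 15/(60 + 150) = 15/210 = 0.07143 A
V_R2 = I × R2 = V1 × R2/(R1 + R2) = 15 × 150/210 = 10.71 V

Final answer: 10.71 V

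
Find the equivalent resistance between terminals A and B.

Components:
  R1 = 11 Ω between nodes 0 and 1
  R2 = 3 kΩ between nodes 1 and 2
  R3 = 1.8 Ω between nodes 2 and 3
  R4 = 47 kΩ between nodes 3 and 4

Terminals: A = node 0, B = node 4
Reduce the network between node 0 (A) and node 4 (B) by series/parallel combination:
  Rs1 = R1 + R2 (series, joined only at node 1) = 11 + 3000 = 3011 Ω
  Rs2 = R3 + Rs1 (series, joined only at node 2) = 1.8 + 3011 = 3013 Ω
  Rs3 = R4 + Rs2 (series, joined only at node 3) = 47000 + 3013 = 50010 Ω
R_eq = 50.01 kΩ

Final answer: 50.01 kΩ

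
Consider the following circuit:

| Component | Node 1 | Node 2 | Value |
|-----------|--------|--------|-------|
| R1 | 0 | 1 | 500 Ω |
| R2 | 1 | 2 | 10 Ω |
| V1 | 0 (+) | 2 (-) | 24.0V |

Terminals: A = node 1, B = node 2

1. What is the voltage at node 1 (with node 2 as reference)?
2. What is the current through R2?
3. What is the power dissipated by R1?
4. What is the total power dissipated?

Nodal analysis, taking node 2 as the 0 V reference.
Source V1 fixes V_0 = 24 V.
KCL at each unknown node (sum of currents leaving = 0; resistances in Ω):
  Node 1: (V_1 - 24)/500 + (V_1 - 0)/10 = 0
Collecting terms: 0.102 × V_1 = 0.048  =>  V_1 = 0.4706 V
Part 1:
  Read off the nodal solution: V_1 = 0.4706 V
Part 2:
  I_R2 = (V_1 - V_2)/R2 = (0.4706 - 0)/10 = 0.04706 A
  Magnitude: I_R2 = 0.04706 A
Part 3:
  I_R1 = (V_0 - V_1)/R1 = (24 - 0.4706)/500 = 0.04706 A
  P_R1 = I_R1² × R1 = (0.04706)² × 500 = 1.107 W
Part 4:
  Power in each resistor, P = (ΔV)²/R:
    P_R1 = (24 - 0.4706)²/500 = 1.107 W
    P_R2 = (0.4706 - 0)²/10 = 0.02215 W
  P_total = P_R1 + P_R2 = 1.129 W

Final answers:
1. V_1 = 0.4706 V
2. I_R2 = 0.04706 A
3. P_R1 = 1.107 W
4. P_total = 1.129 W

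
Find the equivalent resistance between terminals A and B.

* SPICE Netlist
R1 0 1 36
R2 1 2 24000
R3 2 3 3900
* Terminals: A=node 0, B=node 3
Reduce the network between node 0 (A) and node 3 (B) by series/parallel combination:
  Rs1 = R1 + R2 (series, joined only at node 1) = 36 + 24000 = 24040 Ω
  Rs2 = R3 + Rs1 (series, joined only at node 2) = 3900 + 24040 = 27940 Ω
R_eq = 27.94 kΩ

Final answer: 27.94 kΩ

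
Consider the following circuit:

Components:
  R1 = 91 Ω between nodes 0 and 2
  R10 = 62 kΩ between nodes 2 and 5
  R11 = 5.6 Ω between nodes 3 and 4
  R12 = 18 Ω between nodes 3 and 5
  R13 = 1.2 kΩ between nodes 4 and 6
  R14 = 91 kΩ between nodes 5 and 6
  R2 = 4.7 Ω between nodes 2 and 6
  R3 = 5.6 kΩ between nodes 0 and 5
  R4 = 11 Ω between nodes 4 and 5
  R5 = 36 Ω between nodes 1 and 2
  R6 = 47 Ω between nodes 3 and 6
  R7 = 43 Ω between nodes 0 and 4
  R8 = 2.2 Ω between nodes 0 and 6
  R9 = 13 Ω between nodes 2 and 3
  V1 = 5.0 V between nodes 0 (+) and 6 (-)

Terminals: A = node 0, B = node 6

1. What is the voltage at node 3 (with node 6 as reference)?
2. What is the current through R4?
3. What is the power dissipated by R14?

Nodal analysis, taking node 6 as the 0 V reference.
Source V1 fixes V_0 = 5 V.
KCL at each unknown node (sum of currents leaving = 0; resistances in Ω):
  Node 1: (V_1 - V_2)/36 = 0
  Node 2: (V_2 - 5)/91 + (V_2 - 0)/4.7 + (V_2 - V_1)/36 + (V_2 - V_3)/13 + (V_2 - V_5)/62000 = 0
  Node 3: (V_3 - 0)/47 + (V_3 - V_2)/13 + (V_3 - V_4)/5.6 + (V_3 - V_5)/18 = 0
  Node 4: (V_4 - V_5)/11 + (V_4 - 5)/43 + (V_4 - V_3)/5.6 + (V_4 - 0)/1200 = 0
  Node 5: (V_5 - 5)/5600 + (V_5 - V_4)/11 + (V_5 - V_2)/62000 + (V_5 - V_3)/18 + (V_5 - 0)/91000 = 0
Collecting terms (coefficients in siemens):
  0.02778·V_1 - 0.02778·V_2 = 0
  0.3285·V_2 - 0.02778·V_1 - 0.07692·V_3 - 0.00001613·V_5 = 0.05495
  0.3323·V_3 - 0.07692·V_2 - 0.1786·V_4 - 0.05556·V_5 = 0
  0.2936·V_4 - 0.1786·V_3 - 0.09091·V_5 = 0.1163
  0.1467·V_5 - 0.00001613·V_2 - 0.05556·V_3 - 0.09091·V_4 = 0.0008929
Solving these 5 simultaneous equations (Gaussian elimination) gives:
  V_1 = 0.487 V, V_2 = 0.487 V, V_3 = 1.189 V, V_4 = 1.56 V
  V_5 = 1.424 V
Part 1:
  Read off the nodal solution: V_3 = 1.189 V
Part 2:
  I_R4 = (V_4 - V_5)/R4 = (1.56 - 1.424)/11 = 0.01242 A
  Magnitude: I_R4 = 0.01242 A
Part 3:
  I_R14 = (V_5 - V_6)/R14 = (1.424 - 0)/91000 = 0.00001564 A
  P_R14 = I_R14² × R14 = (0.00001564)² × 91000 = 0.00002227 W

Final answers:
1. V_3 = 1.189 V
2. I_R4 = 0.01242 A
3. P_R14 = 2.227e-05 W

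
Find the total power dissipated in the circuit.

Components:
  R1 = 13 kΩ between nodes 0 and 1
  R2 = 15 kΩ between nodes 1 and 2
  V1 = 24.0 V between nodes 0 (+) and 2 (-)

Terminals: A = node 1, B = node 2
Nodal analysis, taking node 2 as the 0 V reference.
Source V1 fixes V_0 = 24 V.
KCL at each unknown node (sum of currents leaving = 0; resistances in Ω):
  Node 1: (V_1 - 24)/13000 + (V_1 - 0)/15000 = 0
Collecting terms: 0.0001436 × V_1 = 0.001846  =>  V_1 = 12.86 V
Power in each resistor, P = (ΔV)²/R:
  P_R1 = (24 - 12.86)²/13000 = 0.009551 W
  P_R2 = (12.86 - 0)²/15000 = 0.01102 W
P_total = P_R1 + P_R2 = 0.02057 W

Final answer: 0.02057 W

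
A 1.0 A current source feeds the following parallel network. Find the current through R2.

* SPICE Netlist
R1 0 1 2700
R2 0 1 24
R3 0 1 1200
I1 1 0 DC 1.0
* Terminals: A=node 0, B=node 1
All resistors sit directly between nodes 0 and 1, so they are in parallel and share one voltage V; the full source current 1 A splits among them.
1/R_par = 1/2700 + 1/24 + 1/1200 = 0.04287 S  =>  R_par = 23.33 Ω
V = I × R_par = 1 × 23.33 = 23.33 V
I_R2 = V/R2 = 23.33/24 = 0.9719 A

Final answer: 0.9719 A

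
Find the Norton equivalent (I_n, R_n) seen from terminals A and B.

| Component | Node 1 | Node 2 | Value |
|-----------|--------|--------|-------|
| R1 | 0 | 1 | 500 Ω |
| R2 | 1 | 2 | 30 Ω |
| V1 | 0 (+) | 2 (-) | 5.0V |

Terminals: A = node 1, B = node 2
Find the Thévenin equivalent first; then I_n = V_th/R_th and R_n = R_th.
Step 1 — V_th is the open-circuit voltage V_A - V_B (nothing connected across the terminals).
Nodal analysis, taking node 2 as the 0 V reference.
Source V1 fixes V_0 = 5 V.
KCL at each unknown node (sum of currents leaving = 0; resistances in Ω):
  Node 1: (V_1 - 5)/500 + (V_1 - 0)/30 = 0
Collecting terms: 0.03533 × V_1 = 0.01  =>  V_1 = 0.283 V
V_th = V_1 - V_2 = 0.283 - 0 = 0.283 V
Step 2 — R_th: zero the source — replace V1 by a short circuit (node 2 merges into node 0) — and find the resistance seen between A (node 1) and B (node 0).
Reduce the network between node 1 (A) and node 0 (B) by series/parallel combination:
  Rp1 = R1 ‖ R2 (parallel, both between nodes 0 and 1) = 1/(1/500 + 1/30) = 28.3 Ω
R_th = 28.3 Ω
I_n = V_th/R_th = 0.283/28.3 = 0.01 A, and R_n = R_th = 28.3 Ω

Final answer: I_n = 0.01 A, R_n = 28.3 Ω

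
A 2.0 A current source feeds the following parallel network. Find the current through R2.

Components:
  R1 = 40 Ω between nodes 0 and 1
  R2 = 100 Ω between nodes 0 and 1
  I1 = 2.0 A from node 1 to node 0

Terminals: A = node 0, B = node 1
All resistors sit directly between nodes 0 and 1, so they are in parallel and share one voltage V; the full source current 2 A splits among them.
1/R_par = 1/40 + 1/100 = 0.035 S  =>  R_par = 28.57 Ω
V = I × R_par = 2 × 28.57 = 57.14 V
I_R2 = V/R2 = 57.14/100 = 0.5714 A

Final answer: 0.5714 A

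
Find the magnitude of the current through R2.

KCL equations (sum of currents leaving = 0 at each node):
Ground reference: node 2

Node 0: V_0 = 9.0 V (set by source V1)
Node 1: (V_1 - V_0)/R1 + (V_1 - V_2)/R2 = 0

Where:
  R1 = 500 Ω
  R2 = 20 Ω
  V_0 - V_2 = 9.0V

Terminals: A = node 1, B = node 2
Nodal analysis, taking node 2 as the 0 V reference.
Source V1 fixes V_0 = 9 V.
KCL at each unknown node (sum of currents leaving = 0; resistances in Ω):
  Node 1: (V_1 - 9)/500 + (V_1 - 0)/20 = 0
Collecting terms: 0.052 × V_1 = 0.018  =>  V_1 = 0.3462 V
I_R2 = (V_1 - V_2)/R2 = (0.3462 - 0)/20 = 0.01731 A
|I_R2| = 0.01731 A

Final answer: |I_R2| = 0.01731 A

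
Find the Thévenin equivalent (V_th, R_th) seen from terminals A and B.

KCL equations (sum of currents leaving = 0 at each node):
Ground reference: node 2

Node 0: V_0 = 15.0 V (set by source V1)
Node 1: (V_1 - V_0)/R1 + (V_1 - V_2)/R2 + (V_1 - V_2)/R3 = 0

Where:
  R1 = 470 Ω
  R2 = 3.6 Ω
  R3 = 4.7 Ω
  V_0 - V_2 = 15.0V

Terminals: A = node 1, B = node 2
Step 1 — V_th is the open-circuit voltage V_A - V_B (nothing connected across the terminals).
Nodal analysis, taking node 2 as the 0 V reference.
Source V1 fixes V_0 = 15 V.
KCL at each unknown node (sum of currents leaving = 0; resistances in Ω):
  Node 1: (V_1 - 15)/470 + (V_1 - 0)/3.6 + (V_1 - 0)/4.7 = 0
Collecting terms: 0.4927 × V_1 = 0.03191  =>  V_1 = 0.06478 V
V_th = V_1 - V_2 = 0.06478 - 0 = 0.06478 V
Step 2 — R_th: zero the source — replace V1 by a short circuit (node 2 merges into node 0) — and find the resistance seen between A (node 1) and B (node 0).
Reduce the network between node 1 (A) and node 0 (B) by series/parallel combination:
  Rp1 = R1 ‖ R2 ‖ R3 (parallel, all between nodes 0 and 1) = 1/(1/470 + 1/3.6 + 1/4.7) = 2.03 Ω
R_th = 2.03 Ω

Final answer: V_th = 0.06478 V, R_th = 2.03 Ω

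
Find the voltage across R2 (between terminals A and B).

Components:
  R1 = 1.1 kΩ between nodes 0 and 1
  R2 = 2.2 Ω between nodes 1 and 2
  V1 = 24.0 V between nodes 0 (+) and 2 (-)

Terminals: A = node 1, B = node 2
R1 and R2 are in series across V1 (node 0 → node 1 → node 2), and the output A–B is taken across R2, so this is a voltage divider.
Series current: I = V1/(R1 + R2) = 24/(1100 + 2.2) = 24/1102 = 0.02177 A
V_R2 = I × R2 = V1 × R2/(R1 + R2) = 24 × 2.2/1102 = 0.0479 V

Final answer: 0.0479 V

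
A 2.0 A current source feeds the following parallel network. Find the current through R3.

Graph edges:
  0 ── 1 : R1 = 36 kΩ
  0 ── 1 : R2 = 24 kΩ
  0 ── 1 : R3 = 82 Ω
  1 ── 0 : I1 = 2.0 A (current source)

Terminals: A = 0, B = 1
All resistors sit directly between nodes 0 and 1, so they are in parallel and share one voltage V; the full source current 2 A splits among them.
1/R_par = 1/36000 + 1/24000 + 1/82 = 0.01226 S  =>  R_par = 81.54 Ω
V = I × R_par = 2 × 81.54 = 163.1 V
I_R3 = V/R3 = 163.1/82 = 1.989 A

Final answer: 1.989 A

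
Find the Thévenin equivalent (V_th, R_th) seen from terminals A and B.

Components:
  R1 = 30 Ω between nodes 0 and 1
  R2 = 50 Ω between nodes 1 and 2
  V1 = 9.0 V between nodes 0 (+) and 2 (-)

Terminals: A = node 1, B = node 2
Step 1 — V_th is the open-circuit voltage V_A - V_B (nothing connected across the terminals).
Nodal analysis, taking node 2 as the 0 V reference.
Source V1 fixes V_0 = 9 V.
KCL at each unknown node (sum of currents leaving = 0; resistances in Ω):
  Node 1: (V_1 - 9)/30 + (V_1 - 0)/50 = 0
Collecting terms: 0.05333 × V_1 = 0.3  =>  V_1 = 5.625 V
V_th = V_1 - V_2 = 5.625 - 0 = 5.625 V
Step 2 — R_th: zero the source — replace V1 by a short circuit (node 2 merges into node 0) — and find the resistance seen between A (node 1) and B (node 0).
Reduce the network between node 1 (A) and node 0 (B) by series/parallel combination:
  Rp1 = R1 ‖ R2 (parallel, both between nodes 0 and 1) = 1/(1/30 + 1/50) = 18.75 Ω
R_th = 18.75 Ω

Final answer: V_th = 5.625 V, R_th = 18.75 Ω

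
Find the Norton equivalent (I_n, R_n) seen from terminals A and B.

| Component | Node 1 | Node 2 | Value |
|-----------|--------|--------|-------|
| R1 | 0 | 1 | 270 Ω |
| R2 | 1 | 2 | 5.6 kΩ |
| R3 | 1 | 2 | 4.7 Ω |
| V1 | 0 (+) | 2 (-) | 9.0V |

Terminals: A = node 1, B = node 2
Find the Thévenin equivalent first; then I_n = V_th/R_th and R_n = R_th.
Step 1 — V_th is the open-circuit voltage V_A - V_B (nothing connected across the terminals).
Nodal analysis, taking node 2 as the 0 V reference.
Source V1 fixes V_0 = 9 V.
KCL at each unknown node (sum of currents leaving = 0; resistances in Ω):
  Node 1: (V_1 - 9)/270 + (V_1 - 0)/5600 + (V_1 - 0)/4.7 = 0
Collecting terms: 0.2166 × V_1 = 0.03333  =>  V_1 = 0.1539 V
V_th = V_1 - V_2 = 0.1539 - 0 = 0.1539 V
Step 2 — R_th: zero the source — replace V1 by a short circuit (node 2 merges into node 0) — and find the resistance seen between A (node 1) and B (node 0).
Reduce the network between node 1 (A) and node 0 (B) by series/parallel combination:
  Rp1 = R1 ‖ R2 ‖ R3 (parallel, all between nodes 0 and 1) = 1/(1/270 + 1/5600 + 1/4.7) = 4.616 Ω
R_th = 4.616 Ω
I_n = V_th/R_th = 0.1539/4.616 = 0.03333 A, and R_n = R_th = 4.616 Ω

Final answer: I_n = 0.03333 A, R_n = 4.616 Ω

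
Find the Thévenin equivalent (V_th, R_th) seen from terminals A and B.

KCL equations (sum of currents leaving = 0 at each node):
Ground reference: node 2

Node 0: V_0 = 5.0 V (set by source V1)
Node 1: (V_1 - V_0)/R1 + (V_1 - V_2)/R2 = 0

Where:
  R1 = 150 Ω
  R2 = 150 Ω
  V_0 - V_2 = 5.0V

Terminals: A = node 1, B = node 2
Step 1 — V_th is the open-circuit voltage V_A - V_B (nothing connected across the terminals).
Nodal analysis, taking node 2 as the 0 V reference.
Source V1 fixes V_0 = 5 V.
KCL at each unknown node (sum of currents leaving = 0; resistances in Ω):
  Node 1: (V_1 - 5)/150 + (V_1 - 0)/150 = 0
Collecting terms: 0.01333 × V_1 = 0.03333  =>  V_1 = 2.5 V
V_th = V_1 - V_2 = 2.5 - 0 = 2.5 V
Step 2 — R_th: zero the source — replace V1 by a short circuit (node 2 merges into node 0) — and find the resistance seen between A (node 1) and B (node 0).
Reduce the network between node 1 (A) and node 0 (B) by series/parallel combination:
  Rp1 = R1 ‖ R2 (parallel, both between nodes 0 and 1) = 1/(1/150 + 1/150) = 75 Ω
R_th = 75 Ω

Final answer: V_th = 2.5 V, R_th = 75 Ω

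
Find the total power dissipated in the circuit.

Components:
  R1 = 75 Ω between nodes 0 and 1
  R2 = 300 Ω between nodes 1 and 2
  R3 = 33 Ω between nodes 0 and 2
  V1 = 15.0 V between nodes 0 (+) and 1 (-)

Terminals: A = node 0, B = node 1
Nodal analysis, taking node 1 as the 0 V reference.
Source V1 fixes V_0 = 15 V.
KCL at each unknown node (sum of currents leaving = 0; resistances in Ω):
  Node 2: (V_2 - 0)/300 + (V_2 - 15)/33 = 0
Collecting terms: 0.03364 × V_2 = 0.4545  =>  V_2 = 13.51 V
Power in each resistor, P = (ΔV)²/R:
  P_R1 = (15 - 0)²/75 = 3 W
  P_R2 = (0 - 13.51)²/300 = 0.6087 W
  P_R3 = (15 - 13.51)²/33 = 0.06696 W
P_total = P_R1 + P_R2 + P_R3 = 3.676 W

Final answer: 3.676 W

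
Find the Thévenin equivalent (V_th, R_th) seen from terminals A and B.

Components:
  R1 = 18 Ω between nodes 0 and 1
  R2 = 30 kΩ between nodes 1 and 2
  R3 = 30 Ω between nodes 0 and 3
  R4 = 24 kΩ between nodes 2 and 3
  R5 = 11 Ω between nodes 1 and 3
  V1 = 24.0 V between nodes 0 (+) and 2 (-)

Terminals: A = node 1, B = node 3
Step 1 — V_th is the open-circuit voltage V_A - V_B (nothing connected across the terminals).
Nodal analysis, taking node 2 as the 0 V reference.
Source V1 fixes V_0 = 24 V.
KCL at each unknown node (sum of currents leaving = 0; resistances in Ω):
  Node 1: (V_1 - 24)/18 + (V_1 - 0)/30000 + (V_1 - V_3)/11 = 0
  Node 3: (V_3 - 24)/30 + (V_3 - 0)/24000 + (V_3 - V_1)/11 = 0
Collecting terms (coefficients in siemens):
  0.1465·V_1 - 0.09091·V_3 = 1.333
  0.1243·V_3 - 0.09091·V_1 = 0.8
Determinant D = (0.1465)(0.1243) - (-0.09091)(-0.09091) = 0.009943
V_1 = [(1.333)(0.1243) - (-0.09091)(0.8)]/D = 23.98 V
V_3 = [(0.1465)(0.8) - (1.333)(-0.09091)]/D = 23.98 V
V_th = V_1 - V_3 = 23.98 - 23.98 = 0.002905 V
Step 2 — R_th: zero the source — replace V1 by a short circuit (node 2 merges into node 0) — and find the resistance seen between A (node 1) and B (node 3).
Reduce the network between node 1 (A) and node 3 (B) by series/parallel combination:
  Rp1 = R1 ‖ R2 (parallel, both between nodes 0 and 1) = 1/(1/18 + 1/30000) = 17.99 Ω
  Rp2 = R3 ‖ R4 (parallel, both between nodes 0 and 3) = 1/(1/30 + 1/24000) = 29.96 Ω
  Rs1 = Rp1 + Rp2 (series, joined only at node 0) = 17.99 + 29.96 = 47.95 Ω
  Rp3 = R5 ‖ Rs1 (parallel, both between nodes 1 and 3) = 1/(1/11 + 1/47.95) = 8.947 Ω
R_th = 8.947 Ω

Final answer: V_th = 0.002905 V, R_th = 8.947 Ω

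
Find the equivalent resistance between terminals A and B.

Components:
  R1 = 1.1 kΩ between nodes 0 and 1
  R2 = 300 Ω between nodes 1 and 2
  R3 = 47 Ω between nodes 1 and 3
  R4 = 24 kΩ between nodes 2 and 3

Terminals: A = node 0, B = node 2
Reduce the network between node 0 (A) and node 2 (B) by series/parallel combination:
  Rs1 = R3 + R4 (series, joined only at node 3) = 47 + 24000 = 24050 Ω
  Rp1 = R2 ‖ Rs1 (parallel, both between nodes 1 and 2) = 1/(1/300 + 1/24050) = 296.3 Ω
  Rs2 = R1 + Rp1 (series, joined only at node 1) = 1100 + 296.3 = 1396 Ω
R_eq = 1.396 kΩ

Final answer: 1.396 kΩ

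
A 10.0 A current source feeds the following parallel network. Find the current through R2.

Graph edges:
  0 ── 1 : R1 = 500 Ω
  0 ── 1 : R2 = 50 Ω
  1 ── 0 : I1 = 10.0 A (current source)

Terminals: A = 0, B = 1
All resistors sit directly between nodes 0 and 1, so they are in parallel and share one voltage V; the full source current 10 A splits among them.
1/R_par = 1/500 + 1/50 = 0.022 S  =>  R_par = 45.45 Ω
V = I × R_par = 10 × 45.45 = 454.5 V
I_R2 = V/R2 = 454.5/50 = 9.091 A

Final answer: 9.091 A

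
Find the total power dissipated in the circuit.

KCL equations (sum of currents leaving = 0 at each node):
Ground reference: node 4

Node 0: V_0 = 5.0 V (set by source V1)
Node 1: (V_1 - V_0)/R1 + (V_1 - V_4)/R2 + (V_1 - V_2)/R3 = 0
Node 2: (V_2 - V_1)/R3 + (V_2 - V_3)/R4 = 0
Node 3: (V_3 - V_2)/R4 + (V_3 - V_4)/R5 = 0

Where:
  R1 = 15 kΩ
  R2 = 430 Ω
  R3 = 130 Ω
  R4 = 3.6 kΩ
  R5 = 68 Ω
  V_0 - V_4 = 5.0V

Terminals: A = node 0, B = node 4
Nodal analysis, taking node 4 as the 0 V reference.
Source V1 fixes V_0 = 5 V.
KCL at each unknown node (sum of currents leaving = 0; resistances in Ω):
  Node 1: (V_1 - 5)/15000 + (V_1 - 0)/430 + (V_1 - V_2)/130 = 0
  Node 2: (V_2 - V_1)/130 + (V_2 - V_3)/3600 = 0
  Node 3: (V_3 - V_2)/3600 + (V_3 - 0)/68 = 0
Collecting terms (coefficients in siemens):
  0.01008·V_1 - 0.007692·V_2 = 0.0003333
  0.00797·V_2 - 0.007692·V_1 - 0.0002778·V_3 = 0
  0.01498·V_3 - 0.0002778·V_2 = 0
Solving these 3 simultaneous equations (Gaussian elimination) gives:
  V_1 = 0.1255 V, V_2 = 0.1212 V, V_3 = 0.002247 V
Power in each resistor, P = (ΔV)²/R:
  P_R1 = (5 - 0.1255)²/15000 = 0.001584 W
  P_R2 = (0.1255 - 0)²/430 = 0.00003664 W
  P_R3 = (0.1255 - 0.1212)²/130 = 0.000000142 W
  P_R4 = (0.1212 - 0.002247)²/3600 = 0.000003932 W
  P_R5 = (0.002247 - 0)²/68 = 0.00000007428 W
P_total = P_R1 + P_R2 + P_R3 + P_R4 + P_R5 = 0.001625 W

Final answer: 0.001625 W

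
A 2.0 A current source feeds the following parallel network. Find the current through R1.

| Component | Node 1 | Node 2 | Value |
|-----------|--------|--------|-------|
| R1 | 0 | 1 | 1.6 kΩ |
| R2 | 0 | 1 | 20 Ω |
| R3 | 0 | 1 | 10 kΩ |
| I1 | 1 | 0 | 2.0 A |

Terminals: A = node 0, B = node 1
All resistors sit directly between nodes 0 and 1, so they are in parallel and share one voltage V; the full source current 2 A splits among them.
1/R_par = 1/1600 + 1/20 + 1/10000 = 0.05073 S  =>  R_par = 19.71 Ω
V = I × R_par = 2 × 19.71 = 39.43 V
I_R1 = V/R1 = 39.43/1600 = 0.02464 A

Final answer: 0.02464 A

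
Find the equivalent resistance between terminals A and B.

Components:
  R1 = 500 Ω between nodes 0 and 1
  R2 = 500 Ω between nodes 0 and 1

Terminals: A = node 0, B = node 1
Reduce the network between node 0 (A) and node 1 (B) by series/parallel combination:
  Rp1 = R1 ‖ R2 (parallel, both between nodes 0 and 1) = 1/(1/500 + 1/500) = 250 Ω
R_eq = 250 Ω

Final answer: 250 Ω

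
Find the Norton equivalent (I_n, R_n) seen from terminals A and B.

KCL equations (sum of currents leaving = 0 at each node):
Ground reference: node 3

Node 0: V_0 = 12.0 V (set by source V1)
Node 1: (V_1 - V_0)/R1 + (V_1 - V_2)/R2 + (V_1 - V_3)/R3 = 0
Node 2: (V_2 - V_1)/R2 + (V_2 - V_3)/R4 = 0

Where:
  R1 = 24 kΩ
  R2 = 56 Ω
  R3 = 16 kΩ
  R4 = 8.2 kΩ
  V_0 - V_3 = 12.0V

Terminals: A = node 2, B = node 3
Find the Thévenin equivalent first; then I_n = V_th/R_th and R_n = R_th.
Step 1 — V_th is the open-circuit voltage V_A - V_B (nothing connected across the terminals).
Nodal analysis, taking node 3 as the 0 V reference.
Source V1 fixes V_0 = 12 V.
KCL at each unknown node (sum of currents leaving = 0; resistances in Ω):
  Node 1: (V_1 - 12)/24000 + (V_1 - V_2)/56 + (V_1 - 0)/16000 = 0
  Node 2: (V_2 - V_1)/56 + (V_2 - 0)/8200 = 0
Collecting terms (coefficients in siemens):
  0.01796·V_1 - 0.01786·V_2 = 0.0005
  0.01798·V_2 - 0.01786·V_1 = 0
Determinant D = (0.01796)(0.01798) - (-0.01786)(-0.01786) = 0.000004051
V_1 = [(0.0005)(0.01798) - (-0.01786)(0)]/D = 2.219 V
V_2 = [(0.01796)(0) - (0.0005)(-0.01786)]/D = 2.204 V
V_th = V_2 - V_3 = 2.204 - 0 = 2.204 V
Step 2 — R_th: zero the source — replace V1 by a short circuit (node 3 merges into node 0) — and find the resistance seen between A (node 2) and B (node 0).
Reduce the network between node 2 (A) and node 0 (B) by series/parallel combination:
  Rp1 = R1 ‖ R3 (parallel, both between nodes 0 and 1) = 1/(1/24000 + 1/16000) = 9600 Ω
  Rs1 = R2 + Rp1 (series, joined only at node 1) = 56 + 9600 = 9656 Ω
  Rp2 = R4 ‖ Rs1 (parallel, both between nodes 0 and 2) = 1/(1/8200 + 1/9656) = 4434 Ω
R_th = 4.434 kΩ
I_n = V_th/R_th = 2.204/4434 = 0.0004971 A, and R_n = R_th = 4.434 kΩ

Final answer: I_n = 0.0004971 A, R_n = 4.434 kΩ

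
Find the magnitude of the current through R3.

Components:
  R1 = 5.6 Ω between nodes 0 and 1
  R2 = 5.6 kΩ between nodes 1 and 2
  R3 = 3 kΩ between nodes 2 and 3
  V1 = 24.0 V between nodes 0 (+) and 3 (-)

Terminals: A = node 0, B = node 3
Nodal analysis, taking node 3 as the 0 V reference.
Source V1 fixes V_0 = 24 V.
KCL at each unknown node (sum of currents leaving = 0; resistances in Ω):
  Node 1: (V_1 - 24)/5.6 + (V_1 - V_2)/5600 = 0
  Node 2: (V_2 - V_1)/5600 + (V_2 - 0)/3000 = 0
Collecting terms (coefficients in siemens):
  0.1787·V_1 - 0.0001786·V_2 = 4.286
  0.0005119·V_2 - 0.0001786·V_1 = 0
Determinant D = (0.1787)(0.0005119) - (-0.0001786)(-0.0001786) = 0.00009147
V_1 = [(4.286)(0.0005119) - (-0.0001786)(0)]/D = 23.98 V
V_2 = [(0.1787)(0) - (4.286)(-0.0001786)]/D = 8.367 V
I_R3 = (V_2 - V_3)/R3 = (8.367 - 0)/3000 = 0.002789 A
|I_R3| = 0.002789 A

Final answer: |I_R3| = 0.002789 A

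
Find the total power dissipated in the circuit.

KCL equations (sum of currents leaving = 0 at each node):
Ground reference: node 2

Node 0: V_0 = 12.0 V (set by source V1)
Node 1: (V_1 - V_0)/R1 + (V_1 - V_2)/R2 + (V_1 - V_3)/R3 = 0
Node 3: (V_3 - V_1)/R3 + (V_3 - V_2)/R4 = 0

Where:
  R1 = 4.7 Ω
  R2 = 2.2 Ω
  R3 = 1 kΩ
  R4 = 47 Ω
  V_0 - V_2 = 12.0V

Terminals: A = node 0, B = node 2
Nodal analysis, taking node 2 as the 0 V reference.
Source V1 fixes V_0 = 12 V.
KCL at each unknown node (sum of currents leaving = 0; resistances in Ω):
  Node 1: (V_1 - 12)/4.7 + (V_1 - 0)/2.2 + (V_1 - V_3)/1000 = 0
  Node 3: (V_3 - V_1)/1000 + (V_3 - 0)/47 = 0
Collecting terms (coefficients in siemens):
  0.6683·V_1 - 0.001·V_3 = 2.553
  0.02228·V_3 - 0.001·V_1 = 0
Determinant D = (0.6683)(0.02228) - (-0.001)(-0.001) = 0.01489
V_1 = [(2.553)(0.02228) - (-0.001)(0)]/D = 3.821 V
V_3 = [(0.6683)(0) - (2.553)(-0.001)]/D = 0.1715 V
Power in each resistor, P = (ΔV)²/R:
  P_R1 = (12 - 3.821)²/4.7 = 14.23 W
  P_R2 = (3.821 - 0)²/2.2 = 6.635 W
  P_R3 = (3.821 - 0.1715)²/1000 = 0.01332 W
  P_R4 = (0 - 0.1715)²/47 = 0.0006259 W
P_total = P_R1 + P_R2 + P_R3 + P_R4 = 20.88 W

Final answer: 20.88 W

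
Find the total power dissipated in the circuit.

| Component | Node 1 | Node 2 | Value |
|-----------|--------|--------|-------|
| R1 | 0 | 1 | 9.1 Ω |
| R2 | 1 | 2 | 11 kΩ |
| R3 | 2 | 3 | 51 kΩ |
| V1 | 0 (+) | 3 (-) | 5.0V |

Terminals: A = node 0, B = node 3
Nodal analysis, taking node 3 as the 0 V reference.
Source V1 fixes V_0 = 5 V.
KCL at each unknown node (sum of currents leaving = 0; resistances in Ω):
  Node 1: (V_1 - 5)/9.1 + (V_1 - V_2)/11000 = 0
  Node 2: (V_2 - V_1)/11000 + (V_2 - 0)/51000 = 0
Collecting terms (coefficients in siemens):
  0.11·V_1 - 0.00009091·V_2 = 0.5495
  0.0001105·V_2 - 0.00009091·V_1 = 0
Determinant D = (0.11)(0.0001105) - (-0.00009091)(-0.00009091) = 0.00001215
V_1 = [(0.5495)(0.0001105) - (-0.00009091)(0)]/D = 4.999 V
V_2 = [(0.11)(0) - (0.5495)(-0.00009091)]/D = 4.112 V
Power in each resistor, P = (ΔV)²/R:
  P_R1 = (5 - 4.999)²/9.1 = 0.00000005917 W
  P_R2 = (4.999 - 4.112)²/11000 = 0.00007152 W
  P_R3 = (4.112 - 0)²/51000 = 0.0003316 W
P_total = P_R1 + P_R2 + P_R3 = 0.0004032 W

Final answer: 0.0004032 W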